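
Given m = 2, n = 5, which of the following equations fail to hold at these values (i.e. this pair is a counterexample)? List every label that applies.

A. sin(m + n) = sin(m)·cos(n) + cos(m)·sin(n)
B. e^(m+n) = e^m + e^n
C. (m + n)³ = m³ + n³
B, C

Evaluating each claim at the given values:
A. LHS = sin(7) ≈ 0.657, RHS = sin(2)·cos(5) + sin(5)·cos(2) ≈ 0.657 → holds here (LHS = RHS)
B. LHS = e^7 ≈ 1097, RHS = e^2 + e^5 ≈ 155.8 → fails here (LHS ≠ RHS)
C. LHS = 343, RHS = 133 → fails here (LHS ≠ RHS)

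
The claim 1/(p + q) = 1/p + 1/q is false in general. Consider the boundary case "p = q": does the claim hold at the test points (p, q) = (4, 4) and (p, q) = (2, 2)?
At (4, 4): LHS = 1/8 ≠ RHS = 1/2
At (2, 2): LHS = 1/4 ≠ RHS = 1

Answer: No, fails at both test points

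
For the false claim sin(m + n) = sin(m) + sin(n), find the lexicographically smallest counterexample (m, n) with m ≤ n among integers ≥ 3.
(m, n) = (3, 3)

Substituting (3, 3) into the claim:
LHS = sin(3 + 3) = sin(6) ≈ -0.2794
RHS = sin(3) + sin(3) = 2·sin(3) ≈ 0.2822

Since LHS ≠ RHS, this pair disproves the claim, and no lexicographically smaller pair (m ≤ n, integers ≥ 3) does.

For instance (5, 5) is also a counterexample (LHS = sin(10) ≈ -0.544, RHS = 2·sin(5) ≈ -1.918), but it's lexicographically larger.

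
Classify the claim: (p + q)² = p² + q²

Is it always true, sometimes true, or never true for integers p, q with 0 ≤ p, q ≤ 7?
Sometimes true

It holds at (p, q) = (2, 0) (both sides equal 4), but fails at (p, q) = (4, 3) (LHS = 49, RHS = 25).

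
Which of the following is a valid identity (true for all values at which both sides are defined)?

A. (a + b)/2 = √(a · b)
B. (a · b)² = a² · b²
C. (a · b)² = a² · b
B

A: fails at (0, 1) — LHS = 1/2, RHS = 0.
B: holds — e.g. at (4, 6), both sides equal 576.
C: fails at (1, 3) — LHS = 9, RHS = 3.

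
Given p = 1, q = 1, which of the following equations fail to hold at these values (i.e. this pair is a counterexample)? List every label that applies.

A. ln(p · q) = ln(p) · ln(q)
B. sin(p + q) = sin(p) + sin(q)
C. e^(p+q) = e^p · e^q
Evaluating each claim at the given values:
A. LHS = 0, RHS = 0 → holds here (LHS = RHS)
B. LHS = sin(2) ≈ 0.9093, RHS = 2·sin(1) ≈ 1.683 → fails here (LHS ≠ RHS)
C. LHS = e^2 ≈ 7.389, RHS = e^2 ≈ 7.389 → holds here (LHS = RHS)

Answer: B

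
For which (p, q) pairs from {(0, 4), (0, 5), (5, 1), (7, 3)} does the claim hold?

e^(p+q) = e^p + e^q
None

Testing each pair:
(0, 4): LHS = e^4 ≈ 54.6, RHS = 1 + e^4 ≈ 55.6 → fails
(0, 5): LHS = e^5 ≈ 148.4, RHS = 1 + e^5 ≈ 149.4 → fails
(5, 1): LHS = e^6 ≈ 403.4, RHS = e + e^5 ≈ 151.1 → fails
(7, 3): LHS = e^10 ≈ 22026.5, RHS = e^3 + e^7 ≈ 1117 → fails

No pair satisfies the claim.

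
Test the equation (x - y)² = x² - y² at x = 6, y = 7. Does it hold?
Substituting x = 6, y = 7:

LHS = (6 - 7)² = 1
RHS = 6² - 7² = -13

LHS ≠ RHS, so the equation does not hold at this point.

Answer: Fails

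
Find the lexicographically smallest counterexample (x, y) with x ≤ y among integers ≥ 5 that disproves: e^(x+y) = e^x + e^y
(x, y) = (5, 5)

Substituting (5, 5) into the claim:
LHS = e^(5+5) = e^10 ≈ 22026.5
RHS = e^5 + e^5 = 2·e^5 ≈ 296.8

Since LHS ≠ RHS, this pair disproves the claim, and no lexicographically smaller pair (x ≤ y, integers ≥ 5) does.

For instance (10, 11) is also a counterexample (LHS = e^21 ≈ 1318815734.5, RHS = e^10 + e^11 ≈ 81900.6), but it's lexicographically larger.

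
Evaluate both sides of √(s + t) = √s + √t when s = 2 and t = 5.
LHS = √(2 + 5) = √(7) ≈ 2.646
RHS = √2 + √5 = √(2) + √(5) ≈ 3.65

LHS ≠ RHS (they differ by about 1.005), so the equation does not hold here.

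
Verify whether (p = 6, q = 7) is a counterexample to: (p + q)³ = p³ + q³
Yes

Substituting p = 6, q = 7:
LHS = (6 + 7)³ = 2197
RHS = 6³ + 7³ = 559

Since LHS ≠ RHS, this pair disproves the claim.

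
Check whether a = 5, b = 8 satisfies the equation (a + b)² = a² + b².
Substituting a = 5, b = 8:

LHS = (5 + 8)² = 169
RHS = 5² + 8² = 89

LHS ≠ RHS, so the equation does not hold at this point.

Answer: Fails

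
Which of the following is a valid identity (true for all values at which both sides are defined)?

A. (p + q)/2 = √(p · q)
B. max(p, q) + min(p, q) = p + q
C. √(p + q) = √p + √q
A: fails at (2, 4) — LHS = 3, RHS = 2·√(2) ≈ 2.828.
B: holds — e.g. at (2, 7), both sides equal 9.
C: fails at (1, 1) — LHS = √(2) ≈ 1.414, RHS = 2.

Answer: B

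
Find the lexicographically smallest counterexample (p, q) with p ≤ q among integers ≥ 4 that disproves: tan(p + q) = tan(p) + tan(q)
(p, q) = (4, 4)

Substituting (4, 4) into the claim:
LHS = tan(4 + 4) = tan(8) ≈ -6.8
RHS = tan(4) + tan(4) = 2·tan(4) ≈ 2.316

Since LHS ≠ RHS, this pair disproves the claim, and no lexicographically smaller pair (p ≤ q, integers ≥ 4) does.

For instance (7, 11) is also a counterexample (LHS = tan(18) ≈ -1.137, RHS = tan(11) + tan(7) ≈ -225.1), but it's lexicographically larger.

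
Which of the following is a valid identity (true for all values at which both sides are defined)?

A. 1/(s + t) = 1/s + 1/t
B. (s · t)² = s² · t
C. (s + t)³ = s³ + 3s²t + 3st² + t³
A: fails at (1, 3) — LHS = 1/4, RHS = 4/3.
B: fails at (2, 4) — LHS = 64, RHS = 16.
C: holds — e.g. at (1, 3), both sides equal 64.

Answer: C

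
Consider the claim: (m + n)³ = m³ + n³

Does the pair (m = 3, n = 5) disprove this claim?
Substituting m = 3, n = 5:
LHS = (3 + 5)³ = 512
RHS = 3³ + 5³ = 152

Since LHS ≠ RHS, this pair disproves the claim.

Answer: Yes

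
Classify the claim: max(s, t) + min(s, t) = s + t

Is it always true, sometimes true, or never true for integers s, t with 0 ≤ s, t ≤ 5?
Always true

The identity holds for every pair in the range. For instance at (s, t) = (2, 0): both sides equal 2.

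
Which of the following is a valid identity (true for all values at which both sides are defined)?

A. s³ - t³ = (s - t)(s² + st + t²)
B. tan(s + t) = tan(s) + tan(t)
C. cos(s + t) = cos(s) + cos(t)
A: holds — e.g. at (4, 4), both sides equal 0.
B: fails at (1, 5) — LHS = tan(6) ≈ -0.291, RHS = tan(5) + tan(1) ≈ -1.823.
C: fails at (0, 1) — LHS = cos(1) ≈ 0.5403, RHS = cos(1) + 1 ≈ 1.54.

Answer: A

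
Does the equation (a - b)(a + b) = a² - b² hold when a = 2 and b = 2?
Holds

Substituting a = 2, b = 2:

LHS = (2 - 2)(2 + 2) = 0
RHS = 2² - 2² = 0

LHS = RHS, so the equation holds at this point.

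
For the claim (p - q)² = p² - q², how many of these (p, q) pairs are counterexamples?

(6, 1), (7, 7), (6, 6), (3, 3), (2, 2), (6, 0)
1

Testing each pair:
(6, 1): LHS = 25, RHS = 35 → counterexample
(7, 7): LHS = 0, RHS = 0 → satisfies claim
(6, 6): LHS = 0, RHS = 0 → satisfies claim
(3, 3): LHS = 0, RHS = 0 → satisfies claim
(2, 2): LHS = 0, RHS = 0 → satisfies claim
(6, 0): LHS = 36, RHS = 36 → satisfies claim

That makes 1 counterexample.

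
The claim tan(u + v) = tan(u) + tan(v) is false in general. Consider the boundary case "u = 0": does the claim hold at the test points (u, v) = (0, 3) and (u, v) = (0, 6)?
At (0, 3): LHS = tan(3) ≈ -0.1425, RHS = tan(3) ≈ -0.1425 → equal
At (0, 6): LHS = tan(6) ≈ -0.291, RHS = tan(6) ≈ -0.291 → equal

So the claim does hold at both of these boundary points, even though it is not an identity.

Answer: Yes, holds at both test points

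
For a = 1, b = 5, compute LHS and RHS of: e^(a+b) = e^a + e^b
LHS = e^(1+5) = e^6 ≈ 403.4
RHS = e^1 + e^5 = e + e^5 ≈ 151.1

LHS ≠ RHS (they differ by about 252.3), so the equation does not hold here.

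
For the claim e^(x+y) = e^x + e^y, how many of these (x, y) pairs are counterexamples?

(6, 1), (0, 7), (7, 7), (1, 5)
Testing each pair:
(6, 1): LHS = e^7 ≈ 1097, RHS = e + e^6 ≈ 406.1 → counterexample
(0, 7): LHS = e^7 ≈ 1097, RHS = 1 + e^7 ≈ 1098 → counterexample
(7, 7): LHS = e^14 ≈ 1202604.3, RHS = 2·e^7 ≈ 2193 → counterexample
(1, 5): LHS = e^6 ≈ 403.4, RHS = e + e^5 ≈ 151.1 → counterexample

That makes 4 counterexamples.

Answer: 4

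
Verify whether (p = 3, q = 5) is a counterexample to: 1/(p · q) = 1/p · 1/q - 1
Substituting p = 3, q = 5:
LHS = 1/(3 · 5) = 1/15
RHS = 1/3 · 1/5 - 1 = -14/15

Since LHS ≠ RHS, this pair disproves the claim.

Answer: Yes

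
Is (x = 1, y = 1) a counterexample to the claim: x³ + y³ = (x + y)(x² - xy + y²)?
No

Substituting x = 1, y = 1:
LHS = 1³ + 1³ = 2
RHS = (1 + 1)(1² - 1·1 + 1²) = 2

The sides agree, so this pair does not disprove the claim.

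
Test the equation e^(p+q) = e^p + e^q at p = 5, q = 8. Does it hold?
Fails

Substituting p = 5, q = 8:

LHS = e^(5+8) = e^13 ≈ 442413.4
RHS = e^5 + e^8 ≈ 3129

LHS ≠ RHS, so the equation does not hold at this point.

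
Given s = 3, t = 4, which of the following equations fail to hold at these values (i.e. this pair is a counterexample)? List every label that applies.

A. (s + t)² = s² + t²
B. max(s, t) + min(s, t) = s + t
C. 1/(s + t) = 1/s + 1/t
A, C

Evaluating each claim at the given values:
A. LHS = 49, RHS = 25 → fails here (LHS ≠ RHS)
B. LHS = 7, RHS = 7 → holds here (LHS = RHS)
C. LHS = 1/7, RHS = 7/12 → fails here (LHS ≠ RHS)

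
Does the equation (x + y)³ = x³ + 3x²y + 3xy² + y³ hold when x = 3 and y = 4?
Holds

Substituting x = 3, y = 4:

LHS = (3 + 4)³ = 343
RHS = 3³ + 3·3²·4 + 3·3·4² + 4³ = 343

LHS = RHS, so the equation holds at this point.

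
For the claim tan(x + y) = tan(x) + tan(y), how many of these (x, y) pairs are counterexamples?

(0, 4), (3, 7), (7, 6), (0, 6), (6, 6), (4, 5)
4

Testing each pair:
(0, 4): LHS = tan(4) ≈ 1.158, RHS = tan(4) ≈ 1.158 → satisfies claim
(3, 7): LHS = tan(10) ≈ 0.6484, RHS = tan(3) + tan(7) ≈ 0.7289 → counterexample
(7, 6): LHS = tan(13) ≈ 0.463, RHS = tan(6) + tan(7) ≈ 0.5804 → counterexample
(0, 6): LHS = tan(6) ≈ -0.291, RHS = tan(6) ≈ -0.291 → satisfies claim
(6, 6): LHS = tan(12) ≈ -0.6359, RHS = 2·tan(6) ≈ -0.582 → counterexample
(4, 5): LHS = tan(9) ≈ -0.4523, RHS = tan(5) + tan(4) ≈ -2.223 → counterexample

That makes 4 counterexamples.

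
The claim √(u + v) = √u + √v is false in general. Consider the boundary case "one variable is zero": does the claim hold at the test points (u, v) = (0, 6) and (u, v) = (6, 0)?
Yes, holds at both test points

At (0, 6): LHS = √(6) ≈ 2.449, RHS = √(6) ≈ 2.449 → equal
At (6, 0): LHS = √(6) ≈ 2.449, RHS = √(6) ≈ 2.449 → equal

So the claim does hold at both of these boundary points, even though it is not an identity.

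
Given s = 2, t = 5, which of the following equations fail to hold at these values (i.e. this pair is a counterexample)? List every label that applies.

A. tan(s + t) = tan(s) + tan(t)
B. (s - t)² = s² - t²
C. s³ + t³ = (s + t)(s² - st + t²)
Evaluating each claim at the given values:
A. LHS = tan(7) ≈ 0.8714, RHS = tan(5) + tan(2) ≈ -5.566 → fails here (LHS ≠ RHS)
B. LHS = 9, RHS = -21 → fails here (LHS ≠ RHS)
C. LHS = 133, RHS = 133 → holds here (LHS = RHS)

Answer: A, B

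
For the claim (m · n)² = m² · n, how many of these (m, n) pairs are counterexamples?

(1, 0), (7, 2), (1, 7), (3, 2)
3

Testing each pair:
(1, 0): LHS = 0, RHS = 0 → satisfies claim
(7, 2): LHS = 196, RHS = 98 → counterexample
(1, 7): LHS = 49, RHS = 7 → counterexample
(3, 2): LHS = 36, RHS = 18 → counterexample

That makes 3 counterexamples.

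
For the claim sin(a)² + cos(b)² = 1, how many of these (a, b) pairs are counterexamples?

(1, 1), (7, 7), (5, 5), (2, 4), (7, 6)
Testing each pair:
(1, 1): LHS = cos(1)² + sin(1)² = 1, RHS = 1 → satisfies claim
(7, 7): LHS = sin(7)² + cos(7)² = 1, RHS = 1 → satisfies claim
(5, 5): LHS = cos(5)² + sin(5)² = 1, RHS = 1 → satisfies claim
(2, 4): LHS = cos(4)² + sin(2)² ≈ 1.254, RHS = 1 → counterexample
(7, 6): LHS = sin(7)² + cos(6)² ≈ 1.354, RHS = 1 → counterexample

That makes 2 counterexamples.

Answer: 2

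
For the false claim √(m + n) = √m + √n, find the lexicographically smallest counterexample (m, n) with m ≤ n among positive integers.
Substituting (1, 1) into the claim:
LHS = √(1 + 1) = √(2) ≈ 1.414
RHS = √1 + √1 = 2

Since LHS ≠ RHS, this pair disproves the claim, and no lexicographically smaller pair (m ≤ n, positive integers) does.

For instance (1, 3) is also a counterexample (LHS = 2, RHS = 1 + √(3) ≈ 2.732), but it's lexicographically larger.

Answer: (m, n) = (1, 1)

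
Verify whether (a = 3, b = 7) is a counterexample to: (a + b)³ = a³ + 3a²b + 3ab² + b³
Substituting a = 3, b = 7:
LHS = (3 + 7)³ = 1000
RHS = 3³ + 3·3²·7 + 3·3·7² + 7³ = 1000

The sides agree, so this pair does not disprove the claim.

Answer: No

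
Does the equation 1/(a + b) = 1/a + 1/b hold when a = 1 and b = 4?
Fails

Substituting a = 1, b = 4:

LHS = 1/(1 + 4) = 1/5
RHS = 1/1 + 1/4 = 5/4

LHS ≠ RHS, so the equation does not hold at this point.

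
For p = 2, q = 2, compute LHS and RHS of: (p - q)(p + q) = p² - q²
LHS = (2 - 2)(2 + 2) = 0
RHS = 2² - 2² = 0

LHS = RHS: the two sides agree.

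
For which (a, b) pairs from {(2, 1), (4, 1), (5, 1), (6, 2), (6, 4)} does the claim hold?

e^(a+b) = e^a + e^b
Testing each pair:
(2, 1): LHS = e^3 ≈ 20.09, RHS = e + e^2 ≈ 10.11 → fails
(4, 1): LHS = e^5 ≈ 148.4, RHS = e + e^4 ≈ 57.32 → fails
(5, 1): LHS = e^6 ≈ 403.4, RHS = e + e^5 ≈ 151.1 → fails
(6, 2): LHS = e^8 ≈ 2981, RHS = e^2 + e^6 ≈ 410.8 → fails
(6, 4): LHS = e^10 ≈ 22026.5, RHS = e^4 + e^6 ≈ 458 → fails

No pair satisfies the claim.

Answer: None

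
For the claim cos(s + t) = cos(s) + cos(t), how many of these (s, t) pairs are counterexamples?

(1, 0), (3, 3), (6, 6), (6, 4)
Testing each pair:
(1, 0): LHS = cos(1) ≈ 0.5403, RHS = cos(1) + 1 ≈ 1.54 → counterexample
(3, 3): LHS = cos(6) ≈ 0.9602, RHS = 2·cos(3) ≈ -1.98 → counterexample
(6, 6): LHS = cos(12) ≈ 0.8439, RHS = 2·cos(6) ≈ 1.92 → counterexample
(6, 4): LHS = cos(10) ≈ -0.8391, RHS = cos(4) + cos(6) ≈ 0.3065 → counterexample

That makes 4 counterexamples.

Answer: 4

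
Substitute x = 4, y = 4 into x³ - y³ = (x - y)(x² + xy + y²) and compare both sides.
LHS = 4³ - 4³ = 0
RHS = (4 - 4)(4² + 4·4 + 4²) = 0

LHS = RHS: the two sides agree.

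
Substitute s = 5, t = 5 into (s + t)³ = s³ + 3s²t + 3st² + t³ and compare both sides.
LHS = (5 + 5)³ = 1000
RHS = 5³ + 3·5²·5 + 3·5·5² + 5³ = 1000

LHS = RHS: the two sides agree.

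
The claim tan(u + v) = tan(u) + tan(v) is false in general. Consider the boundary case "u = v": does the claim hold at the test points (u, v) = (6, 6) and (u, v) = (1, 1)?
No, fails at both test points

At (6, 6): LHS = tan(12) ≈ -0.6359 ≠ RHS = 2·tan(6) ≈ -0.582
At (1, 1): LHS = tan(2) ≈ -2.185 ≠ RHS = 2·tan(1) ≈ 3.115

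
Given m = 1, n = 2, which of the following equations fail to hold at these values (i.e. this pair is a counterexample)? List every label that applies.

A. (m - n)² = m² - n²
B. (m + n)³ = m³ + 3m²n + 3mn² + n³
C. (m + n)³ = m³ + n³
Evaluating each claim at the given values:
A. LHS = 1, RHS = -3 → fails here (LHS ≠ RHS)
B. LHS = 27, RHS = 27 → holds here (LHS = RHS)
C. LHS = 27, RHS = 9 → fails here (LHS ≠ RHS)

Answer: A, C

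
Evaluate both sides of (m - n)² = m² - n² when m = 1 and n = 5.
LHS = (1 - 5)² = 16
RHS = 1² - 5² = -24

LHS ≠ RHS, so the equation does not hold here.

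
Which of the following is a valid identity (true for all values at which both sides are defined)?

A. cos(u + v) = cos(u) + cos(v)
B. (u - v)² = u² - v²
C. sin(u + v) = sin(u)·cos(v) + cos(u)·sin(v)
A: fails at (1, 1) — LHS = cos(2) ≈ -0.4161, RHS = 2·cos(1) ≈ 1.081.
B: fails at (2, 5) — LHS = 9, RHS = -21.
C: holds — e.g. at (4, 6), both sides equal sin(10) ≈ -0.544.

Answer: C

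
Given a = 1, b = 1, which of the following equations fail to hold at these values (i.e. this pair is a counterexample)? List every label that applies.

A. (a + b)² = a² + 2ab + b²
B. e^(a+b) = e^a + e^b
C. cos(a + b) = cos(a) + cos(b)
B, C

Evaluating each claim at the given values:
A. LHS = 4, RHS = 4 → holds here (LHS = RHS)
B. LHS = e^2 ≈ 7.389, RHS = 2·e ≈ 5.437 → fails here (LHS ≠ RHS)
C. LHS = cos(2) ≈ -0.4161, RHS = 2·cos(1) ≈ 1.081 → fails here (LHS ≠ RHS)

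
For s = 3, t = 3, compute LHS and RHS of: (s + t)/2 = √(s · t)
LHS = (3 + 3)/2 = 3
RHS = √(3 · 3) = 3

LHS = RHS: the two sides agree.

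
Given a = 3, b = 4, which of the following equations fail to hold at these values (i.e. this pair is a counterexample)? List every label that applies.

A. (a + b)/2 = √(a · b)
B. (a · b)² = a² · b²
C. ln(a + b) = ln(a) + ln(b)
Evaluating each claim at the given values:
A. LHS = 7/2, RHS = 2·√(3) ≈ 3.464 → fails here (LHS ≠ RHS)
B. LHS = 144, RHS = 144 → holds here (LHS = RHS)
C. LHS = ln(7) ≈ 1.946, RHS = ln(3) + ln(4) ≈ 2.485 → fails here (LHS ≠ RHS)

Answer: A, C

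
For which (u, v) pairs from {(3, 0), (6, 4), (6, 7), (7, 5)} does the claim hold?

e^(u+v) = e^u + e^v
None

Testing each pair:
(3, 0): LHS = e^3 ≈ 20.09, RHS = 1 + e^3 ≈ 21.09 → fails
(6, 4): LHS = e^10 ≈ 22026.5, RHS = e^4 + e^6 ≈ 458 → fails
(6, 7): LHS = e^13 ≈ 442413.4, RHS = e^6 + e^7 ≈ 1500 → fails
(7, 5): LHS = e^12 ≈ 162754.8, RHS = e^5 + e^7 ≈ 1245 → fails

No pair satisfies the claim.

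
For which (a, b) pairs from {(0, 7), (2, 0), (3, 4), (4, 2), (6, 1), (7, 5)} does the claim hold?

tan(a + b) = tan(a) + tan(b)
Testing each pair:
(0, 7): LHS = tan(7) ≈ 0.8714, RHS = tan(7) ≈ 0.8714 → holds
(2, 0): LHS = tan(2) ≈ -2.185, RHS = tan(2) ≈ -2.185 → holds
(3, 4): LHS = tan(7) ≈ 0.8714, RHS = tan(3) + tan(4) ≈ 1.015 → fails
(4, 2): LHS = tan(6) ≈ -0.291, RHS = tan(2) + tan(4) ≈ -1.027 → fails
(6, 1): LHS = tan(7) ≈ 0.8714, RHS = tan(6) + tan(1) ≈ 1.266 → fails
(7, 5): LHS = tan(12) ≈ -0.6359, RHS = tan(5) + tan(7) ≈ -2.509 → fails

2 of 6 pairs satisfy the claim.

Answer: (0, 7), (2, 0)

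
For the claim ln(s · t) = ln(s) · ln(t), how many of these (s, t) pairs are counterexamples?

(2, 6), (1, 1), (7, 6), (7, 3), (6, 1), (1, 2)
Testing each pair:
(2, 6): LHS = ln(12) ≈ 2.485, RHS = ln(2)·ln(6) ≈ 1.242 → counterexample
(1, 1): LHS = 0, RHS = 0 → satisfies claim
(7, 6): LHS = ln(42) ≈ 3.738, RHS = ln(6)·ln(7) ≈ 3.487 → counterexample
(7, 3): LHS = ln(21) ≈ 3.045, RHS = ln(3)·ln(7) ≈ 2.138 → counterexample
(6, 1): LHS = ln(6) ≈ 1.792, RHS = 0 → counterexample
(1, 2): LHS = ln(2) ≈ 0.6931, RHS = 0 → counterexample

That makes 5 counterexamples.

Answer: 5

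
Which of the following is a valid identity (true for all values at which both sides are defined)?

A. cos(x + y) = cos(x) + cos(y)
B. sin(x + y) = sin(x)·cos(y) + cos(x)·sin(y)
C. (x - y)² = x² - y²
A: fails at (5, 5) — LHS = cos(10) ≈ -0.8391, RHS = 2·cos(5) ≈ 0.5673.
B: holds — e.g. at (3, 7), both sides equal sin(10) ≈ -0.544.
C: fails at (1, 5) — LHS = 16, RHS = -24.

Answer: B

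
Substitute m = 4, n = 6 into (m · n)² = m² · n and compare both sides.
LHS = (4 · 6)² = 576
RHS = 4² · 6 = 96

LHS ≠ RHS, so the equation does not hold here.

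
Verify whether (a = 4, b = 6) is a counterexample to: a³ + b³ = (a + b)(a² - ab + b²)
No

Substituting a = 4, b = 6:
LHS = 4³ + 6³ = 280
RHS = (4 + 6)(4² - 4·6 + 6²) = 280

The sides agree, so this pair does not disprove the claim.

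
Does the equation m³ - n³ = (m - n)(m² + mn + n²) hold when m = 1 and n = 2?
Holds

Substituting m = 1, n = 2:

LHS = 1³ - 2³ = -7
RHS = (1 - 2)(1² + 1·2 + 2²) = -7

LHS = RHS, so the equation holds at this point.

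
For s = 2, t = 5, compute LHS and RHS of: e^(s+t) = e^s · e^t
LHS = e^(2+5) = e^7 ≈ 1097
RHS = e^2 · e^5 = e^7 ≈ 1097

LHS = RHS: the two sides agree.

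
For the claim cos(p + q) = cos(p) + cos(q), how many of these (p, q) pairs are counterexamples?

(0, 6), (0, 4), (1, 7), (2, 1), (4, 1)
Testing each pair:
(0, 6): LHS = cos(6) ≈ 0.9602, RHS = cos(6) + 1 ≈ 1.96 → counterexample
(0, 4): LHS = cos(4) ≈ -0.6536, RHS = cos(4) + 1 ≈ 0.3464 → counterexample
(1, 7): LHS = cos(8) ≈ -0.1455, RHS = cos(1) + cos(7) ≈ 1.294 → counterexample
(2, 1): LHS = cos(3) ≈ -0.99, RHS = cos(2) + cos(1) ≈ 0.1242 → counterexample
(4, 1): LHS = cos(5) ≈ 0.2837, RHS = cos(4) + cos(1) ≈ -0.1133 → counterexample

That makes 5 counterexamples.

Answer: 5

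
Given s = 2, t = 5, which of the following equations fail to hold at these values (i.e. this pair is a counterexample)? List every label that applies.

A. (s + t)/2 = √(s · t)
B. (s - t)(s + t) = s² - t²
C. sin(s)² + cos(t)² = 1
Evaluating each claim at the given values:
A. LHS = 7/2, RHS = √(10) ≈ 3.162 → fails here (LHS ≠ RHS)
B. LHS = -21, RHS = -21 → holds here (LHS = RHS)
C. LHS = cos(5)² + sin(2)² ≈ 0.9073, RHS = 1 → fails here (LHS ≠ RHS)

Answer: A, C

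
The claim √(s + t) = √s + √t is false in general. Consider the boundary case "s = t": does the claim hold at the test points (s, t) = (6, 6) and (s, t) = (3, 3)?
No, fails at both test points

At (6, 6): LHS = 2·√(3) ≈ 3.464 ≠ RHS = 2·√(6) ≈ 4.899
At (3, 3): LHS = √(6) ≈ 2.449 ≠ RHS = 2·√(3) ≈ 3.464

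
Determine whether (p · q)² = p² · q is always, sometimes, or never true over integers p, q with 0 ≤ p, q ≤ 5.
It holds at (p, q) = (5, 0) (both sides equal 0), but fails at (p, q) = (2, 5) (LHS = 100, RHS = 20).

Answer: Sometimes true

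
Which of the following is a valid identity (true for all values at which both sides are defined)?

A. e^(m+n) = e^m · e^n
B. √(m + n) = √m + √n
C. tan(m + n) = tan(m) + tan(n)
A: holds — e.g. at (1, 5), both sides equal e^6 ≈ 403.4.
B: fails at (2, 4) — LHS = √(6) ≈ 2.449, RHS = √(2) + 2 ≈ 3.414.
C: fails at (3, 7) — LHS = tan(10) ≈ 0.6484, RHS = tan(3) + tan(7) ≈ 0.7289.

Answer: A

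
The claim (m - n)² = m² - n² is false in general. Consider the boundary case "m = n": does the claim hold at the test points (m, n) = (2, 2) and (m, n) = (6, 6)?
At (2, 2): LHS = 0, RHS = 0 → equal
At (6, 6): LHS = 0, RHS = 0 → equal

So the claim does hold at both of these boundary points, even though it is not an identity.

Answer: Yes, holds at both test points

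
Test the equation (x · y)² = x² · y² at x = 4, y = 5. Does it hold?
Substituting x = 4, y = 5:

LHS = (4 · 5)² = 400
RHS = 4² · 5² = 400

LHS = RHS, so the equation holds at this point.

Answer: Holds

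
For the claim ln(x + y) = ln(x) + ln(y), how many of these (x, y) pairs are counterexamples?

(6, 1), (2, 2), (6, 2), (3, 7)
3

Testing each pair:
(6, 1): LHS = ln(7) ≈ 1.946, RHS = ln(6) ≈ 1.792 → counterexample
(2, 2): LHS = ln(4) ≈ 1.386, RHS = 2·ln(2) ≈ 1.386 → satisfies claim
(6, 2): LHS = ln(8) ≈ 2.079, RHS = ln(2) + ln(6) ≈ 2.485 → counterexample
(3, 7): LHS = ln(10) ≈ 2.303, RHS = ln(3) + ln(7) ≈ 3.045 → counterexample

That makes 3 counterexamples.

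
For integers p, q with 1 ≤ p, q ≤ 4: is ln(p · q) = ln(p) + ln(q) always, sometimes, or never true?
Always true

The identity holds for every pair in the range. For instance at (p, q) = (4, 3): both sides equal ln(12) ≈ 2.485.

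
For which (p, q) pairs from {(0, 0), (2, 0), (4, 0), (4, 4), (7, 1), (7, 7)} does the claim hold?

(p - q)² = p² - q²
(0, 0), (2, 0), (4, 0), (4, 4), (7, 7)

Testing each pair:
(0, 0): LHS = 0, RHS = 0 → holds
(2, 0): LHS = 4, RHS = 4 → holds
(4, 0): LHS = 16, RHS = 16 → holds
(4, 4): LHS = 0, RHS = 0 → holds
(7, 1): LHS = 36, RHS = 48 → fails
(7, 7): LHS = 0, RHS = 0 → holds

5 of 6 pairs satisfy the claim.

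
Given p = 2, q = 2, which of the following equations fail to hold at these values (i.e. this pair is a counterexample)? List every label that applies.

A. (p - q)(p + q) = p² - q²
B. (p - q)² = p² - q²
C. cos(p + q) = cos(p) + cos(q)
Evaluating each claim at the given values:
A. LHS = 0, RHS = 0 → holds here (LHS = RHS)
B. LHS = 0, RHS = 0 → holds here (LHS = RHS)
C. LHS = cos(4) ≈ -0.6536, RHS = 2·cos(2) ≈ -0.8323 → fails here (LHS ≠ RHS)

Answer: C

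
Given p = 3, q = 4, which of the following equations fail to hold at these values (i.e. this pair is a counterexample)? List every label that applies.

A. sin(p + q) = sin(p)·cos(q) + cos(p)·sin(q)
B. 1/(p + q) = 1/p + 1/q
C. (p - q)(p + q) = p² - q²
Evaluating each claim at the given values:
A. LHS = sin(7) ≈ 0.657, RHS = sin(3)·cos(4) + sin(4)·cos(3) ≈ 0.657 → holds here (LHS = RHS)
B. LHS = 1/7, RHS = 7/12 → fails here (LHS ≠ RHS)
C. LHS = -7, RHS = -7 → holds here (LHS = RHS)

Answer: B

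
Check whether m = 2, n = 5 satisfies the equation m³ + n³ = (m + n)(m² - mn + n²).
Substituting m = 2, n = 5:

LHS = 2³ + 5³ = 133
RHS = (2 + 5)(2² - 2·5 + 5²) = 133

LHS = RHS, so the equation holds at this point.

Answer: Holds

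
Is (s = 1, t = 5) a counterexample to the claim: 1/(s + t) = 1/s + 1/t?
Yes

Substituting s = 1, t = 5:
LHS = 1/(1 + 5) = 1/6
RHS = 1/1 + 1/5 = 6/5

Since LHS ≠ RHS, this pair disproves the claim.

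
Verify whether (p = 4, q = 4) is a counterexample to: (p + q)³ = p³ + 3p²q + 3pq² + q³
Substituting p = 4, q = 4:
LHS = (4 + 4)³ = 512
RHS = 4³ + 3·4²·4 + 3·4·4² + 4³ = 512

The sides agree, so this pair does not disprove the claim.

Answer: No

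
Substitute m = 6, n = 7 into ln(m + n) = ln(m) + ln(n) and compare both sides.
LHS = ln(6 + 7) = ln(13) ≈ 2.565
RHS = ln(6) + ln(7) ≈ 3.738

LHS ≠ RHS (they differ by about 1.173), so the equation does not hold here.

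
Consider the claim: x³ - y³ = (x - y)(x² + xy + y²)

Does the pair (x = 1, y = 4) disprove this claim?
No

Substituting x = 1, y = 4:
LHS = 1³ - 4³ = -63
RHS = (1 - 4)(1² + 1·4 + 4²) = -63

The sides agree, so this pair does not disprove the claim.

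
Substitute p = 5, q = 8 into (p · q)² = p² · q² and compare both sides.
LHS = (5 · 8)² = 1600
RHS = 5² · 8² = 1600

LHS = RHS: the two sides agree.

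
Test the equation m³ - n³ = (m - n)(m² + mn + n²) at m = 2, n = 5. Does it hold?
Substituting m = 2, n = 5:

LHS = 2³ - 5³ = -117
RHS = (2 - 5)(2² + 2·5 + 5²) = -117

LHS = RHS, so the equation holds at this point.

Answer: Holds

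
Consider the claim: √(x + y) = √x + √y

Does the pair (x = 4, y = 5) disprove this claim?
Substituting x = 4, y = 5:
LHS = √(4 + 5) = 3
RHS = √4 + √5 = 2 + √(5) ≈ 4.236

Since LHS ≠ RHS, this pair disproves the claim.

Answer: Yes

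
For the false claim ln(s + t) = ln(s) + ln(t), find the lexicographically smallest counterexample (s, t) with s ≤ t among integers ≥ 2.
At (2, 2): both sides equal ln(4) ≈ 1.386, so it holds there.

Substituting (2, 3) into the claim:
LHS = ln(2 + 3) = ln(5) ≈ 1.609
RHS = ln(2) + ln(3) ≈ 1.792

Since LHS ≠ RHS, this pair disproves the claim, and no lexicographically smaller pair (s ≤ t, integers ≥ 2) does.

For instance (4, 9) is also a counterexample (LHS = ln(13) ≈ 2.565, RHS = ln(4) + ln(9) ≈ 3.584), but it's lexicographically larger.

Answer: (s, t) = (2, 3)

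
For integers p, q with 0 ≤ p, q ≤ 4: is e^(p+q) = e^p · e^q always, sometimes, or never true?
The identity holds for every pair in the range. For instance at (p, q) = (0, 4): both sides equal e^4 ≈ 54.6.

Answer: Always true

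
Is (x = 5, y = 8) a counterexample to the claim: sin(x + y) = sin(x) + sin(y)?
Yes

Substituting x = 5, y = 8:
LHS = sin(5 + 8) = sin(13) ≈ 0.4202
RHS = sin(5) + sin(8) ≈ 0.03043

Since LHS ≠ RHS, this pair disproves the claim.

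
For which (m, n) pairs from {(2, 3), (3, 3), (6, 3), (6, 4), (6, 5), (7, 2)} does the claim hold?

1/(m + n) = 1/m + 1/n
Testing each pair:
(2, 3): LHS = 1/5, RHS = 5/6 → fails
(3, 3): LHS = 1/6, RHS = 2/3 → fails
(6, 3): LHS = 1/9, RHS = 1/2 → fails
(6, 4): LHS = 1/10, RHS = 5/12 → fails
(6, 5): LHS = 1/11, RHS = 11/30 → fails
(7, 2): LHS = 1/9, RHS = 9/14 → fails

No pair satisfies the claim.

Answer: None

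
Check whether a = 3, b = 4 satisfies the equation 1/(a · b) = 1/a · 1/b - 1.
Substituting a = 3, b = 4:

LHS = 1/(3 · 4) = 1/12
RHS = 1/3 · 1/4 - 1 = -11/12

LHS ≠ RHS, so the equation does not hold at this point.

Answer: Fails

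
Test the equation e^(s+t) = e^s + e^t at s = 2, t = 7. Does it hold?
Substituting s = 2, t = 7:

LHS = e^(2+7) = e^9 ≈ 8103
RHS = e^2 + e^7 ≈ 1104

LHS ≠ RHS, so the equation does not hold at this point.

Answer: Fails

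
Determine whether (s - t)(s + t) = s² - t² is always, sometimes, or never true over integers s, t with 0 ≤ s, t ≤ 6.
The identity holds for every pair in the range. For instance at (s, t) = (1, 2): both sides equal -3.

Answer: Always true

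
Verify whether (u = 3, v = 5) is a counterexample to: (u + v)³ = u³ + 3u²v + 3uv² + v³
No

Substituting u = 3, v = 5:
LHS = (3 + 5)³ = 512
RHS = 3³ + 3·3²·5 + 3·3·5² + 5³ = 512

The sides agree, so this pair does not disprove the claim.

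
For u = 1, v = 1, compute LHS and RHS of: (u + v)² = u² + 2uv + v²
LHS = (1 + 1)² = 4
RHS = 1² + 2·1·1 + 1² = 4

LHS = RHS: the two sides agree.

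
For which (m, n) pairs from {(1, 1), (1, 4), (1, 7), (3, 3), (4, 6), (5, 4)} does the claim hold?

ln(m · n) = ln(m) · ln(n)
(1, 1)

Testing each pair:
(1, 1): LHS = 0, RHS = 0 → holds
(1, 4): LHS = ln(4) ≈ 1.386, RHS = 0 → fails
(1, 7): LHS = ln(7) ≈ 1.946, RHS = 0 → fails
(3, 3): LHS = ln(9) ≈ 2.197, RHS = ln(3)² ≈ 1.207 → fails
(4, 6): LHS = ln(24) ≈ 3.178, RHS = ln(4)·ln(6) ≈ 2.484 → fails
(5, 4): LHS = ln(20) ≈ 2.996, RHS = ln(4)·ln(5) ≈ 2.231 → fails

1 of 6 pairs satisfies the claim.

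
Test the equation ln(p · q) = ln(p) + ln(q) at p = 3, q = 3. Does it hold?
Substituting p = 3, q = 3:

LHS = ln(3 · 3) = ln(9) ≈ 2.197
RHS = ln(3) + ln(3) = 2·ln(3) ≈ 2.197

LHS = RHS, so the equation holds at this point.

Answer: Holds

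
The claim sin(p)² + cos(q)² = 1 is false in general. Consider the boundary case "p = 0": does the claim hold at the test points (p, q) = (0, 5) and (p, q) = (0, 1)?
At (0, 5): LHS = cos(5)² ≈ 0.08046 ≠ RHS = 1
At (0, 1): LHS = cos(1)² ≈ 0.2919 ≠ RHS = 1

Answer: No, fails at both test points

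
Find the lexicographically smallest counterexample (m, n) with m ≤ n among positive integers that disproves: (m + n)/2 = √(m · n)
At (1, 1): both sides equal 1, so it holds there.

Substituting (1, 2) into the claim:
LHS = (1 + 2)/2 = 3/2
RHS = √(1 · 2) = √(2) ≈ 1.414

Since LHS ≠ RHS, this pair disproves the claim, and no lexicographically smaller pair (m ≤ n, positive integers) does.

For instance (5, 8) is also a counterexample (LHS = 13/2, RHS = 2·√(10) ≈ 6.325), but it's lexicographically larger.

Answer: (m, n) = (1, 2)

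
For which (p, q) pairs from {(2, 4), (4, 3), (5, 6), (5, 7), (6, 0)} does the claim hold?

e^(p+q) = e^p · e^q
All pairs

Testing each pair:
(2, 4): LHS = e^6 ≈ 403.4, RHS = e^6 ≈ 403.4 → holds
(4, 3): LHS = e^7 ≈ 1097, RHS = e^7 ≈ 1097 → holds
(5, 6): LHS = e^11 ≈ 59874.1, RHS = e^11 ≈ 59874.1 → holds
(5, 7): LHS = e^12 ≈ 162754.8, RHS = e^12 ≈ 162754.8 → holds
(6, 0): LHS = e^6 ≈ 403.4, RHS = e^6 ≈ 403.4 → holds

Every pair satisfies the claim.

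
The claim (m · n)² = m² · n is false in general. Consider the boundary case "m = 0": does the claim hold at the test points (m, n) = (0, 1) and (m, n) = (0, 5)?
Yes, holds at both test points

At (0, 1): LHS = 0, RHS = 0 → equal
At (0, 5): LHS = 0, RHS = 0 → equal

So the claim does hold at both of these boundary points, even though it is not an identity.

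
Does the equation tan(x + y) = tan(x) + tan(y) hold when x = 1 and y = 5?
Fails

Substituting x = 1, y = 5:

LHS = tan(1 + 5) = tan(6) ≈ -0.291
RHS = tan(1) + tan(5) ≈ -1.823

LHS ≠ RHS, so the equation does not hold at this point.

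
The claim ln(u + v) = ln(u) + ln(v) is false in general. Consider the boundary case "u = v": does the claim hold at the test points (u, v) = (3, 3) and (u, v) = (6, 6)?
No, fails at both test points

At (3, 3): LHS = ln(6) ≈ 1.792 ≠ RHS = 2·ln(3) ≈ 2.197
At (6, 6): LHS = ln(12) ≈ 2.485 ≠ RHS = 2·ln(6) ≈ 3.584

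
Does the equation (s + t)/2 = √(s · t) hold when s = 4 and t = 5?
Substituting s = 4, t = 5:

LHS = (4 + 5)/2 = 9/2
RHS = √(4 · 5) = 2·√(5) ≈ 4.472

LHS ≠ RHS, so the equation does not hold at this point.

Answer: Fails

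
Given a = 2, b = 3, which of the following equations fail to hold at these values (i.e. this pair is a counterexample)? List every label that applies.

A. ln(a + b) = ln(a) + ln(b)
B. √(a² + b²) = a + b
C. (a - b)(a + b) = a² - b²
A, B

Evaluating each claim at the given values:
A. LHS = ln(5) ≈ 1.609, RHS = ln(2) + ln(3) ≈ 1.792 → fails here (LHS ≠ RHS)
B. LHS = √(13) ≈ 3.606, RHS = 5 → fails here (LHS ≠ RHS)
C. LHS = -5, RHS = -5 → holds here (LHS = RHS)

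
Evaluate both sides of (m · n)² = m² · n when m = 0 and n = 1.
LHS = (0 · 1)² = 0
RHS = 0² · 1 = 0

LHS = RHS: the two sides agree.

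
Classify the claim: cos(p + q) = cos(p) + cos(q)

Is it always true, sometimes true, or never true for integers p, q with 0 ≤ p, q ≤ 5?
Never true

The claim fails for every pair in the range. For instance at (p, q) = (2, 1): LHS = cos(3) ≈ -0.99, RHS = cos(2) + cos(1) ≈ 0.1242.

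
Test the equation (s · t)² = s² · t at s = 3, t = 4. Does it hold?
Fails

Substituting s = 3, t = 4:

LHS = (3 · 4)² = 144
RHS = 3² · 4 = 36

LHS ≠ RHS, so the equation does not hold at this point.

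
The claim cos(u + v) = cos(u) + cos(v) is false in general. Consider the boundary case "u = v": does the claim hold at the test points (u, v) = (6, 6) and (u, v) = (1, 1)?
No, fails at both test points

At (6, 6): LHS = cos(12) ≈ 0.8439 ≠ RHS = 2·cos(6) ≈ 1.92
At (1, 1): LHS = cos(2) ≈ -0.4161 ≠ RHS = 2·cos(1) ≈ 1.081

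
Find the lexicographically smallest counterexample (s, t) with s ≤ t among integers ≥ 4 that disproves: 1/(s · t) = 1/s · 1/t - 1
Substituting (4, 4) into the claim:
LHS = 1/(4 · 4) = 1/16
RHS = 1/4 · 1/4 - 1 = -15/16

Since LHS ≠ RHS, this pair disproves the claim, and no lexicographically smaller pair (s ≤ t, integers ≥ 4) does.

For instance (7, 7) is also a counterexample (LHS = 1/49, RHS = -48/49), but it's lexicographically larger.

Answer: (s, t) = (4, 4)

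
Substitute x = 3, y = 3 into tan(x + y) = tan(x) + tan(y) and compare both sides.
LHS = tan(3 + 3) = tan(6) ≈ -0.291
RHS = tan(3) + tan(3) = 2·tan(3) ≈ -0.2851

LHS ≠ RHS (they differ by about 0.005913), so the equation does not hold here.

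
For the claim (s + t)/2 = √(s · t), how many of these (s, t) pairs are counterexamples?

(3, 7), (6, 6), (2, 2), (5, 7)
2

Testing each pair:
(3, 7): LHS = 5, RHS = √(21) ≈ 4.583 → counterexample
(6, 6): LHS = 6, RHS = 6 → satisfies claim
(2, 2): LHS = 2, RHS = 2 → satisfies claim
(5, 7): LHS = 6, RHS = √(35) ≈ 5.916 → counterexample

That makes 2 counterexamples.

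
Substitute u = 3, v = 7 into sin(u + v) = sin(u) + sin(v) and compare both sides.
LHS = sin(3 + 7) = sin(10) ≈ -0.544
RHS = sin(3) + sin(7) ≈ 0.7981

LHS ≠ RHS (they differ by about 1.342), so the equation does not hold here.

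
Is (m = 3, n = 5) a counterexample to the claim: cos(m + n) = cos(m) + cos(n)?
Yes

Substituting m = 3, n = 5:
LHS = cos(3 + 5) = cos(8) ≈ -0.1455
RHS = cos(3) + cos(5) ≈ -0.7063

Since LHS ≠ RHS, this pair disproves the claim.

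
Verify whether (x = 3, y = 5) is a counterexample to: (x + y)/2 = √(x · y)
Substituting x = 3, y = 5:
LHS = (3 + 5)/2 = 4
RHS = √(3 · 5) = √(15) ≈ 3.873

Since LHS ≠ RHS, this pair disproves the claim.

Answer: Yes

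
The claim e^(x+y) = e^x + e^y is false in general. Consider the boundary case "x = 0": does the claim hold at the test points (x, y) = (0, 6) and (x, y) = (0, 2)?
At (0, 6): LHS = e^6 ≈ 403.4 ≠ RHS = 1 + e^6 ≈ 404.4
At (0, 2): LHS = e^2 ≈ 7.389 ≠ RHS = 1 + e^2 ≈ 8.389

Answer: No, fails at both test points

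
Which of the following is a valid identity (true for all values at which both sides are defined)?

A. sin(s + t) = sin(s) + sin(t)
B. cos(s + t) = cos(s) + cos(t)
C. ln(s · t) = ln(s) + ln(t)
C

A: fails at (2, 5) — LHS = sin(7) ≈ 0.657, RHS = sin(5) + sin(2) ≈ -0.04963.
B: fails at (3, 5) — LHS = cos(8) ≈ -0.1455, RHS = cos(3) + cos(5) ≈ -0.7063.
C: holds — e.g. at (4, 6), both sides equal ln(24) ≈ 3.178.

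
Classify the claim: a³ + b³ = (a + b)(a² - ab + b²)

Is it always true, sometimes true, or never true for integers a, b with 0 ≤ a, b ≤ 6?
The identity holds for every pair in the range. For instance at (a, b) = (5, 5): both sides equal 250.

Answer: Always true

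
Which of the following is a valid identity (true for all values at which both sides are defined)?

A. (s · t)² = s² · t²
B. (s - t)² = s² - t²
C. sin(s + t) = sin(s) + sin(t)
A

A: holds — e.g. at (2, 2), both sides equal 16.
B: fails at (1, 5) — LHS = 16, RHS = -24.
C: fails at (2, 5) — LHS = sin(7) ≈ 0.657, RHS = sin(5) + sin(2) ≈ -0.04963.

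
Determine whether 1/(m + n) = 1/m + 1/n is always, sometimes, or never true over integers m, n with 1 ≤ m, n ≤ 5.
Never true

The claim fails for every pair in the range. For instance at (m, n) = (2, 4): LHS = 1/6, RHS = 3/4.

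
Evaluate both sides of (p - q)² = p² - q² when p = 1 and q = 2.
LHS = (1 - 2)² = 1
RHS = 1² - 2² = -3

LHS ≠ RHS, so the equation does not hold here.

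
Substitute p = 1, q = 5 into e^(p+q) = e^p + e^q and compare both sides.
LHS = e^(1+5) = e^6 ≈ 403.4
RHS = e^1 + e^5 = e + e^5 ≈ 151.1

LHS ≠ RHS (they differ by about 252.3), so the equation does not hold here.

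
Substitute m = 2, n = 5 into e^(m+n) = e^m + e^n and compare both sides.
LHS = e^(2+5) = e^7 ≈ 1097
RHS = e^2 + e^5 ≈ 155.8

LHS ≠ RHS (they differ by about 940.8), so the equation does not hold here.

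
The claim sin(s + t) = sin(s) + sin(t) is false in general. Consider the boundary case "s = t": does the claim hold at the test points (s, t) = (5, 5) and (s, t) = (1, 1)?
At (5, 5): LHS = sin(10) ≈ -0.544 ≠ RHS = 2·sin(5) ≈ -1.918
At (1, 1): LHS = sin(2) ≈ 0.9093 ≠ RHS = 2·sin(1) ≈ 1.683

Answer: No, fails at both test points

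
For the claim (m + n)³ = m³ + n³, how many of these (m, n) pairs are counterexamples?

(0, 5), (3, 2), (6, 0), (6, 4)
Testing each pair:
(0, 5): LHS = 125, RHS = 125 → satisfies claim
(3, 2): LHS = 125, RHS = 35 → counterexample
(6, 0): LHS = 216, RHS = 216 → satisfies claim
(6, 4): LHS = 1000, RHS = 280 → counterexample

That makes 2 counterexamples.

Answer: 2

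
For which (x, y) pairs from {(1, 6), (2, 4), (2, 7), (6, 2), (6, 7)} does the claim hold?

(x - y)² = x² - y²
Testing each pair:
(1, 6): LHS = 25, RHS = -35 → fails
(2, 4): LHS = 4, RHS = -12 → fails
(2, 7): LHS = 25, RHS = -45 → fails
(6, 2): LHS = 16, RHS = 32 → fails
(6, 7): LHS = 1, RHS = -13 → fails

No pair satisfies the claim.

Answer: None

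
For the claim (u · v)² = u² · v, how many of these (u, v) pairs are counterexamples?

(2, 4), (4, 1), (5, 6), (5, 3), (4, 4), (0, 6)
4

Testing each pair:
(2, 4): LHS = 64, RHS = 16 → counterexample
(4, 1): LHS = 16, RHS = 16 → satisfies claim
(5, 6): LHS = 900, RHS = 150 → counterexample
(5, 3): LHS = 225, RHS = 75 → counterexample
(4, 4): LHS = 256, RHS = 64 → counterexample
(0, 6): LHS = 0, RHS = 0 → satisfies claim

That makes 4 counterexamples.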